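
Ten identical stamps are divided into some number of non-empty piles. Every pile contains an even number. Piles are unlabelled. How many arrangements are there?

Listing the qualifying partitions of 10:
10
8,2
6,4
6,2,2
4,4,2
4,2,2,2
2,2,2,2,2

7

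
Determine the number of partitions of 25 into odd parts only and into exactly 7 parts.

28

There are too many to list fully; the first 12 (by largest part) are:
1 + 1 + 1 + 1 + 1 + 1 + 19
1 + 1 + 1 + 1 + 1 + 3 + 17
1 + 1 + 1 + 1 + 1 + 5 + 15
1 + 1 + 1 + 1 + 3 + 3 + 15
1 + 1 + 1 + 1 + 1 + 7 + 13
1 + 1 + 1 + 1 + 3 + 5 + 13
1 + 1 + 1 + 3 + 3 + 3 + 13
1 + 1 + 1 + 1 + 1 + 9 + 11
1 + 1 + 1 + 1 + 3 + 7 + 11
1 + 1 + 1 + 1 + 5 + 5 + 11
1 + 1 + 1 + 3 + 3 + 5 + 11
1 + 1 + 3 + 3 + 3 + 3 + 11
…and 16 more, for 28 total.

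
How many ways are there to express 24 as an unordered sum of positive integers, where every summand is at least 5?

26

A partial list (first 12 by largest part):
24
19 + 5
18 + 6
17 + 7
16 + 8
15 + 9
14 + 10
14 + 5 + 5
13 + 11
13 + 6 + 5
12 + 12
12 + 7 + 5
…and 14 more, for 26 total.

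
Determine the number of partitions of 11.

There are too many to list fully; the first 12 (by largest part) are:
11
10,1
9,2
9,1,1
8,3
8,2,1
8,1,1,1
7,4
7,3,1
7,2,2
7,2,1,1
7,1,1,1,1
…and 44 more, for 56 total.

56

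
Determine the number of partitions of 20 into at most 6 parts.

282

Direct enumeration gives 282 partitions.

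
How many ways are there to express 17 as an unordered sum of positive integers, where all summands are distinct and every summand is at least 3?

12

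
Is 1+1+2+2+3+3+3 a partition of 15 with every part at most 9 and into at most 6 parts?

No

The parts sum to 15, and the condition 'there are at most 6 summands' is violated.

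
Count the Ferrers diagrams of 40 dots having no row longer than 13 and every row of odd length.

Counting exhaustively, 642 partitions satisfy the conditions.

642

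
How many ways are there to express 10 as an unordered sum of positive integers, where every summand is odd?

10

The partitions of 10 that satisfy the conditions:
9+1
7+3
7+1+1+1
5+5
5+3+1+1
5+1+1+1+1+1
3+3+3+1
3+3+1+1+1+1
3+1+1+1+1+1+1+1
1+1+1+1+1+1+1+1+1+1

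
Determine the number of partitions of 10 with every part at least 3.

5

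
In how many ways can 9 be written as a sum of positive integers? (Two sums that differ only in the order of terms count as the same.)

There are too many to list fully; the first 12 (by largest part) are:
9
1 + 8
2 + 7
1 + 1 + 7
3 + 6
1 + 2 + 6
1 + 1 + 1 + 6
4 + 5
1 + 3 + 5
2 + 2 + 5
1 + 1 + 2 + 5
1 + 1 + 1 + 1 + 5
…and 18 more, for 30 total.

30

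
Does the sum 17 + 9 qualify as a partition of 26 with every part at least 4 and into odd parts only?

Yes

The parts sum to 26, and the condition 'every summand is at least 4' holds; the condition 'every summand is odd' holds.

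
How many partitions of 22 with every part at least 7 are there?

7

They are:
22
7 + 15
8 + 14
9 + 13
10 + 12
11 + 11
7 + 7 + 8
That's 7 in total.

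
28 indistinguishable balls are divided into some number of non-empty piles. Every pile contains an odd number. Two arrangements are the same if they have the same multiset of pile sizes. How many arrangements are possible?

222

There are 222 such partitions.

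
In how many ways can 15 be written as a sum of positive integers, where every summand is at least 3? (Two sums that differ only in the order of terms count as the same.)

Listing the qualifying partitions of 15:
15
12 + 3
11 + 4
10 + 5
9 + 6
9 + 3 + 3
8 + 7
8 + 4 + 3
7 + 5 + 3
7 + 4 + 4
6 + 6 + 3
6 + 5 + 4
6 + 3 + 3 + 3
5 + 5 + 5
5 + 4 + 3 + 3
4 + 4 + 4 + 3
3 + 3 + 3 + 3 + 3

17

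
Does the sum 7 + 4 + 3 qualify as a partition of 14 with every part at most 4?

The parts sum to 14, and the condition 'no summand exceeds 4' is violated.

No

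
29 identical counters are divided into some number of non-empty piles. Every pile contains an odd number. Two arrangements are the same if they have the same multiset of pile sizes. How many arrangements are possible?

256

Direct enumeration gives 256 partitions.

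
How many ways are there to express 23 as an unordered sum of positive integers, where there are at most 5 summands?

291

Direct enumeration gives 291 partitions.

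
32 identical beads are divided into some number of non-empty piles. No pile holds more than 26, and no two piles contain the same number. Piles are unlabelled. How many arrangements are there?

380

A full systematic count gives 380.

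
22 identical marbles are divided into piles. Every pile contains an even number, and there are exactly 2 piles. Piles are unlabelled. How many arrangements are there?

Listing the qualifying partitions of 22:
20, 2
18, 4
16, 6
14, 8
12, 10

5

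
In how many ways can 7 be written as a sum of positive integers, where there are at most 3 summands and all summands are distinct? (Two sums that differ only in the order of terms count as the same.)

They are:
7
6 + 1
5 + 2
4 + 3
4 + 2 + 1

5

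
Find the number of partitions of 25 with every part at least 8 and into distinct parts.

The partitions of 25 that satisfy the conditions:
25
8 + 17
9 + 16
10 + 15
11 + 14
12 + 13

6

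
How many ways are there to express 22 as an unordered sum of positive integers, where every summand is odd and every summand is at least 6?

Listing the qualifying partitions of 22:
15,7
13,9
11,11
That's 3 in total.

3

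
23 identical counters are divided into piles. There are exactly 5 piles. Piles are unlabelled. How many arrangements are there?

Direct enumeration gives 141 partitions.

141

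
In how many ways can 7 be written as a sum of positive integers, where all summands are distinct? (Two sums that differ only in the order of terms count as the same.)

5

Enumerating:
7
6+1
5+2
4+3
4+2+1
Counting gives 5.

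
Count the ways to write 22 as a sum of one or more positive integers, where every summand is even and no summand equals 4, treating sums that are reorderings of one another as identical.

There are too many to list fully; the first 12 (by largest part) are:
22
20 + 2
18 + 2 + 2
16 + 6
16 + 2 + 2 + 2
14 + 8
14 + 6 + 2
14 + 2 + 2 + 2 + 2
12 + 10
12 + 8 + 2
12 + 6 + 2 + 2
12 + 2 + 2 + 2 + 2 + 2
…and 14 more, for 26 total.

26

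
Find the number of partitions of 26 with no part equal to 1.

478

There are 478 such partitions.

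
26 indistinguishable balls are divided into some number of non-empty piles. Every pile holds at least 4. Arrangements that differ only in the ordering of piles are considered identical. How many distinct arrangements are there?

A partial list (first 12 by largest part):
26
4,22
5,21
6,20
7,19
8,18
4,4,18
9,17
4,5,17
10,16
4,6,16
5,5,16
…and 58 more, for 70 total.

70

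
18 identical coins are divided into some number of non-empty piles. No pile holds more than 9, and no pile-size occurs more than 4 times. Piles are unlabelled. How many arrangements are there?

202

Enumerating by decreasing first part gives 202 partitions in all.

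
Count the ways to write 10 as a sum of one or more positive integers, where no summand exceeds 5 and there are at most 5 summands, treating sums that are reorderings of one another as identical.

They are:
5,5
1,4,5
2,3,5
1,1,3,5
1,2,2,5
1,1,1,2,5
2,4,4
1,1,4,4
3,3,4
1,2,3,4
1,1,1,3,4
2,2,2,4
1,1,2,2,4
1,3,3,3
2,2,3,3
1,1,2,3,3
1,2,2,2,3
2,2,2,2,2

18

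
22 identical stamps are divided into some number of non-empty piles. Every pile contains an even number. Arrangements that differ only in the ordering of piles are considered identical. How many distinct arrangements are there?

56

There are too many to list fully; the first 12 (by largest part) are:
22
20,2
18,4
18,2,2
16,6
16,4,2
16,2,2,2
14,8
14,6,2
14,4,4
14,4,2,2
14,2,2,2,2
…and 44 more, for 56 total.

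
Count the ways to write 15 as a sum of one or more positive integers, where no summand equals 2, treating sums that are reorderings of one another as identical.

75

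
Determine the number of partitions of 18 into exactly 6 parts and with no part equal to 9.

53

There are too many to list fully; the first 12 (by largest part) are:
1, 1, 1, 1, 1, 13
1, 1, 1, 1, 2, 12
1, 1, 1, 1, 3, 11
1, 1, 1, 2, 2, 11
1, 1, 1, 1, 4, 10
1, 1, 1, 2, 3, 10
1, 1, 2, 2, 2, 10
1, 1, 1, 1, 6, 8
1, 1, 1, 2, 5, 8
1, 1, 1, 3, 4, 8
1, 1, 2, 2, 4, 8
1, 1, 2, 3, 3, 8
…and 41 more, for 53 total.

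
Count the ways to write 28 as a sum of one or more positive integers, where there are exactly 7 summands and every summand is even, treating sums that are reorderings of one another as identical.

15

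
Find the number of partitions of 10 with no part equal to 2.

20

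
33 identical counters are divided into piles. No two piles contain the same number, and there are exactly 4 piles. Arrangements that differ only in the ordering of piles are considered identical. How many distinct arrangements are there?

150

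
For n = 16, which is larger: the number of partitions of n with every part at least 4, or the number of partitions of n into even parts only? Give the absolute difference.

11

Partitions of 16 with every part at least 4: 11.
Partitions of 16 into even parts only: 22.
|11 − 22| = 11.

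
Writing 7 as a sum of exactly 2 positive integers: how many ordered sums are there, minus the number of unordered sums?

Compositions: C(6,1) = 6.
Unordered (partitions into 2 parts): 3.
Difference: 6 − 3 = 3.

3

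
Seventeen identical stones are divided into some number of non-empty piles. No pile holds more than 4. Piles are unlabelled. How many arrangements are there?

72

Enumerating by decreasing first part gives 72 partitions in all.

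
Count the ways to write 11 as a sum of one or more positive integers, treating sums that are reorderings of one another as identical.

A partial list (first 12 by largest part):
11
10,1
9,2
9,1,1
8,3
8,2,1
8,1,1,1
7,4
7,3,1
7,2,2
7,2,1,1
7,1,1,1,1
…and 44 more, for 56 total.

56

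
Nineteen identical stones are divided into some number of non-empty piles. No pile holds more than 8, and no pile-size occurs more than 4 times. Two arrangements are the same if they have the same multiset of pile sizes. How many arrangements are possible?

207

Systematic enumeration (by largest part, then next-largest, …) yields 207.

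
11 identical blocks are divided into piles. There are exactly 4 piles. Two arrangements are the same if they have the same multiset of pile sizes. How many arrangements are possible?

Listing the qualifying partitions of 11:
8 + 1 + 1 + 1
7 + 2 + 1 + 1
6 + 3 + 1 + 1
6 + 2 + 2 + 1
5 + 4 + 1 + 1
5 + 3 + 2 + 1
5 + 2 + 2 + 2
4 + 4 + 2 + 1
4 + 3 + 3 + 1
4 + 3 + 2 + 2
3 + 3 + 3 + 2

11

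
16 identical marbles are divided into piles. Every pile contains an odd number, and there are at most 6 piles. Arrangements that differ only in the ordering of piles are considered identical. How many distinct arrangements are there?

20

Enumerating:
15+1
13+3
13+1+1+1
11+5
11+3+1+1
11+1+1+1+1+1
9+7
9+5+1+1
9+3+3+1
9+3+1+1+1+1
7+7+1+1
7+5+3+1
7+5+1+1+1+1
7+3+3+3
7+3+3+1+1+1
5+5+5+1
5+5+3+3
5+5+3+1+1+1
5+3+3+3+1+1
3+3+3+3+3+1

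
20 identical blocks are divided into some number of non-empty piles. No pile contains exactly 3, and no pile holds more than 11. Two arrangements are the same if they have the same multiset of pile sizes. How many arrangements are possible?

282

Counting exhaustively, 282 partitions satisfy the conditions.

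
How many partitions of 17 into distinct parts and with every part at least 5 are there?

Listing the qualifying partitions of 17:
17
12 + 5
11 + 6
10 + 7
9 + 8

5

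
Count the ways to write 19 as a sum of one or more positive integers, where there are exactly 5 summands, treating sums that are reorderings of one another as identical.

There are too many to list fully; the first 12 (by largest part) are:
15 + 1 + 1 + 1 + 1
14 + 2 + 1 + 1 + 1
13 + 3 + 1 + 1 + 1
13 + 2 + 2 + 1 + 1
12 + 4 + 1 + 1 + 1
12 + 3 + 2 + 1 + 1
12 + 2 + 2 + 2 + 1
11 + 5 + 1 + 1 + 1
11 + 4 + 2 + 1 + 1
11 + 3 + 3 + 1 + 1
11 + 3 + 2 + 2 + 1
11 + 2 + 2 + 2 + 2
…and 58 more, for 70 total.

70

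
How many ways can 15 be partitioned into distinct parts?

27

A partial list (first 12 by largest part):
15
1,14
2,13
3,12
1,2,12
4,11
1,3,11
5,10
1,4,10
2,3,10
6,9
1,5,9
…and 15 more, for 27 total.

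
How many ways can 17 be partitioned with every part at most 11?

278

Enumerating by decreasing first part gives 278 partitions in all.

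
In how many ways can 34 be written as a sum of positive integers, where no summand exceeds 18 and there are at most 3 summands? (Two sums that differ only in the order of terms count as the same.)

A partial list (first 12 by largest part):
18,16
18,15,1
18,14,2
18,13,3
18,12,4
18,11,5
18,10,6
18,9,7
18,8,8
17,17
17,16,1
17,15,2
…and 30 more, for 42 total.

42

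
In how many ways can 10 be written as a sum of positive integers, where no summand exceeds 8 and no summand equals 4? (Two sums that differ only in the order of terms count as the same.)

29

A partial list (first 12 by largest part):
8 + 2
8 + 1 + 1
7 + 3
7 + 2 + 1
7 + 1 + 1 + 1
6 + 3 + 1
6 + 2 + 2
6 + 2 + 1 + 1
6 + 1 + 1 + 1 + 1
5 + 5
5 + 3 + 2
5 + 3 + 1 + 1
…and 17 more, for 29 total.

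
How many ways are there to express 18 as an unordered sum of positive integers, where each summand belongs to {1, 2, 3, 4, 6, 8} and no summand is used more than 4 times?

83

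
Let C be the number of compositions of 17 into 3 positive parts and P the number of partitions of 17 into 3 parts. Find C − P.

96

Ordered (compositions into 3 parts): C(16,2) = 120.
Partitions of 17 into exactly 3 parts: 24.
Difference: 120 − 24 = 96.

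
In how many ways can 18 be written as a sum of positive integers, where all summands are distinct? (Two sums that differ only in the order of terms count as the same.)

46

A partial list (first 12 by largest part):
18
17+1
16+2
15+3
15+2+1
14+4
14+3+1
13+5
13+4+1
13+3+2
12+6
12+5+1
…and 34 more, for 46 total.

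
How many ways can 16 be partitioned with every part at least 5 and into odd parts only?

2

The partitions of 16 that satisfy the conditions:
11 + 5
9 + 7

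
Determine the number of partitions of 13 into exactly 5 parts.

18

Listing the qualifying partitions of 13:
9+1+1+1+1
8+2+1+1+1
7+3+1+1+1
7+2+2+1+1
6+4+1+1+1
6+3+2+1+1
6+2+2+2+1
5+5+1+1+1
5+4+2+1+1
5+3+3+1+1
5+3+2+2+1
5+2+2+2+2
4+4+3+1+1
4+4+2+2+1
4+3+3+2+1
4+3+2+2+2
3+3+3+3+1
3+3+3+2+2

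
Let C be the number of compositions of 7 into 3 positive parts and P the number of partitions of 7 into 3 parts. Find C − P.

11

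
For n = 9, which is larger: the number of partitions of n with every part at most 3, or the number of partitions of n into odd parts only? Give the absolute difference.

4

Partitions of 9 with every part at most 3: 12.
Partitions of 9 into odd parts only: 8.
|12 − 8| = 4.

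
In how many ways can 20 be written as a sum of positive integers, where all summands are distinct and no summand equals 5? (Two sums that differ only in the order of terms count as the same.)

There are too many to list fully; the first 12 (by largest part) are:
20
19+1
18+2
17+3
17+2+1
16+4
16+3+1
15+4+1
15+3+2
14+6
14+4+2
14+3+2+1
…and 33 more, for 45 total.

45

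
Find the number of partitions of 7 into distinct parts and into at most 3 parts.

5

Listing the qualifying partitions of 7:
7
1,6
2,5
3,4
1,2,4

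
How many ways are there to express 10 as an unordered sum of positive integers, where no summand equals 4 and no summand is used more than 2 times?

15

Listing the qualifying partitions of 10:
10
9+1
8+2
8+1+1
7+3
7+2+1
6+3+1
6+2+2
6+2+1+1
5+5
5+3+2
5+3+1+1
5+2+2+1
3+3+2+2
3+3+2+1+1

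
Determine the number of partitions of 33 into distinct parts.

448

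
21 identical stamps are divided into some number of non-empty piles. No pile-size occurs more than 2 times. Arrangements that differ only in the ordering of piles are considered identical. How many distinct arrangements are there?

243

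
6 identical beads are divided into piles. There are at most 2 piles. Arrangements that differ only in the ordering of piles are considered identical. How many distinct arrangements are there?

4

The partitions of 6 that satisfy the conditions:
6
5,1
4,2
3,3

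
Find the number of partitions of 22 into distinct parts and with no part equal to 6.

There are too many to list fully; the first 12 (by largest part) are:
22
21+1
20+2
19+3
19+2+1
18+4
18+3+1
17+5
17+4+1
17+3+2
16+5+1
16+4+2
…and 53 more, for 65 total.

65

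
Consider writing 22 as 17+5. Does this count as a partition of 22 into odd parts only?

The parts sum to 22, and the condition 'every summand is odd' holds.

Yes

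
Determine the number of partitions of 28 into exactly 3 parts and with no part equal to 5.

54

There are too many to list fully; the first 12 (by largest part) are:
1, 1, 26
1, 2, 25
1, 3, 24
2, 2, 24
1, 4, 23
2, 3, 23
2, 4, 22
3, 3, 22
1, 6, 21
3, 4, 21
1, 7, 20
2, 6, 20
…and 42 more, for 54 total.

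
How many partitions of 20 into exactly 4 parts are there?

64

There are too many to list fully; the first 12 (by largest part) are:
1, 1, 1, 17
1, 1, 2, 16
1, 1, 3, 15
1, 2, 2, 15
1, 1, 4, 14
1, 2, 3, 14
2, 2, 2, 14
1, 1, 5, 13
1, 2, 4, 13
1, 3, 3, 13
2, 2, 3, 13
1, 1, 6, 12
…and 52 more, for 64 total.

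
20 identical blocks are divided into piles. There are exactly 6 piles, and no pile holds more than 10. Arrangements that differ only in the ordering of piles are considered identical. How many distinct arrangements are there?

A full systematic count gives 78.

78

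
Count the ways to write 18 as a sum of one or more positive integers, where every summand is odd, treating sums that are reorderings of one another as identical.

A partial list (first 12 by largest part):
17 + 1
15 + 3
15 + 1 + 1 + 1
13 + 5
13 + 3 + 1 + 1
13 + 1 + 1 + 1 + 1 + 1
11 + 7
11 + 5 + 1 + 1
11 + 3 + 3 + 1
11 + 3 + 1 + 1 + 1 + 1
11 + 1 + 1 + 1 + 1 + 1 + 1 + 1
9 + 9
…and 34 more, for 46 total.

46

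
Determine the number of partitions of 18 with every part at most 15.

381

Counting exhaustively, 381 partitions satisfy the conditions.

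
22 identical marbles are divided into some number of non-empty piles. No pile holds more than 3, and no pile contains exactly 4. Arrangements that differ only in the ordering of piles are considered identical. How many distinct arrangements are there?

52

There are too many to list fully; the first 12 (by largest part) are:
1, 3, 3, 3, 3, 3, 3, 3
2, 2, 3, 3, 3, 3, 3, 3
1, 1, 2, 3, 3, 3, 3, 3, 3
1, 1, 1, 1, 3, 3, 3, 3, 3, 3
1, 2, 2, 2, 3, 3, 3, 3, 3
1, 1, 1, 2, 2, 3, 3, 3, 3, 3
1, 1, 1, 1, 1, 2, 3, 3, 3, 3, 3
1, 1, 1, 1, 1, 1, 1, 3, 3, 3, 3, 3
2, 2, 2, 2, 2, 3, 3, 3, 3
1, 1, 2, 2, 2, 2, 3, 3, 3, 3
1, 1, 1, 1, 2, 2, 2, 3, 3, 3, 3
1, 1, 1, 1, 1, 1, 2, 2, 3, 3, 3, 3
…and 40 more, for 52 total.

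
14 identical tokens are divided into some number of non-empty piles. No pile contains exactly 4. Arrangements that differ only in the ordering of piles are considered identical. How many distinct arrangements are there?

Enumerating by decreasing first part gives 93 partitions in all.

93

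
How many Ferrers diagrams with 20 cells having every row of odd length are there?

64

There are too many to list fully; the first 12 (by largest part) are:
19, 1
17, 3
17, 1, 1, 1
15, 5
15, 3, 1, 1
15, 1, 1, 1, 1, 1
13, 7
13, 5, 1, 1
13, 3, 3, 1
13, 3, 1, 1, 1, 1
13, 1, 1, 1, 1, 1, 1, 1
11, 9
…and 52 more, for 64 total.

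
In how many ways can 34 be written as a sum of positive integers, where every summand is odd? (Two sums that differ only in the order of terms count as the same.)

Direct enumeration gives 512 partitions.

512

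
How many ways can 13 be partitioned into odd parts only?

Enumerating:
13
11,1,1
9,3,1
9,1,1,1,1
7,5,1
7,3,3
7,3,1,1,1
7,1,1,1,1,1,1
5,5,3
5,5,1,1,1
5,3,3,1,1
5,3,1,1,1,1,1
5,1,1,1,1,1,1,1,1
3,3,3,3,1
3,3,3,1,1,1,1
3,3,1,1,1,1,1,1,1
3,1,1,1,1,1,1,1,1,1,1
1,1,1,1,1,1,1,1,1,1,1,1,1

18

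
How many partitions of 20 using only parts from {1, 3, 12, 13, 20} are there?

They are:
20
13+3+3+1
13+3+1+1+1+1
13+1+1+1+1+1+1+1
12+3+3+1+1
12+3+1+1+1+1+1
12+1+1+1+1+1+1+1+1
3+3+3+3+3+3+1+1
3+3+3+3+3+1+1+1+1+1
3+3+3+3+1+1+1+1+1+1+1+1
3+3+3+1+1+1+1+1+1+1+1+1+1+1
3+3+1+1+1+1+1+1+1+1+1+1+1+1+1+1
3+1+1+1+1+1+1+1+1+1+1+1+1+1+1+1+1+1
1+1+1+1+1+1+1+1+1+1+1+1+1+1+1+1+1+1+1+1

14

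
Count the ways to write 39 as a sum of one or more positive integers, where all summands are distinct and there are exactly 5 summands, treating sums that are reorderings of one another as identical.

333

Systematic enumeration (by largest part, then next-largest, …) yields 333.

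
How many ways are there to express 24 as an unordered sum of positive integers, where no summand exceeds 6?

532

Enumerating by decreasing first part gives 532 partitions in all.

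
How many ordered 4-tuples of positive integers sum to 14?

286

A composition of 14 into 4 positive parts is chosen by placing 3 dividers among the 13 gaps between 14 units: C(13,3) = 286.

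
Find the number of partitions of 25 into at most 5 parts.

377

Direct enumeration gives 377 partitions.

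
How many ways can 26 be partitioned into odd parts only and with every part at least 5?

Listing the qualifying partitions of 26:
21 + 5
19 + 7
17 + 9
15 + 11
13 + 13
11 + 5 + 5 + 5
9 + 7 + 5 + 5
7 + 7 + 7 + 5

8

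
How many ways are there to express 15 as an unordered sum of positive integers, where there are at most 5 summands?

84

Systematic enumeration (by largest part, then next-largest, …) yields 84.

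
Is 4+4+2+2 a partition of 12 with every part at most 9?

The parts sum to 12, and the condition 'no summand exceeds 9' holds.

Yes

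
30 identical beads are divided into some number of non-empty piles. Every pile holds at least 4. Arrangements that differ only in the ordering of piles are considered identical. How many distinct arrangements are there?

140

Systematic enumeration (by largest part, then next-largest, …) yields 140.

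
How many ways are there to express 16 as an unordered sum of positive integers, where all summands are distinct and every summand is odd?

5

They are:
15 + 1
13 + 3
11 + 5
9 + 7
7 + 5 + 3 + 1
That's 5 in total.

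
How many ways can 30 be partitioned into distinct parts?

296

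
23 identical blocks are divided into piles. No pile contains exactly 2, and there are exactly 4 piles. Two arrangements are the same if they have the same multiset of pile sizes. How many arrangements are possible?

There are too many to list fully; the first 12 (by largest part) are:
20,1,1,1
18,3,1,1
17,4,1,1
16,5,1,1
16,3,3,1
15,6,1,1
15,4,3,1
14,7,1,1
14,5,3,1
14,4,4,1
14,3,3,3
13,8,1,1
…and 45 more, for 57 total.

57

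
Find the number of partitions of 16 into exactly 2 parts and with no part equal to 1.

Listing the qualifying partitions of 16:
2,14
3,13
4,12
5,11
6,10
7,9
8,8

7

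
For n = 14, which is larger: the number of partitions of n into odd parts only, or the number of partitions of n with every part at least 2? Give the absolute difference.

12

Partitions of 14 into odd parts only: 22.
Partitions of 14 with every part at least 2: 34.
|22 − 34| = 12.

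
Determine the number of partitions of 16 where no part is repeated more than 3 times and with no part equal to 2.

58

A partial list (first 12 by largest part):
16
15 + 1
14 + 1 + 1
13 + 3
13 + 1 + 1 + 1
12 + 4
12 + 3 + 1
11 + 5
11 + 4 + 1
11 + 3 + 1 + 1
10 + 6
10 + 5 + 1
…and 46 more, for 58 total.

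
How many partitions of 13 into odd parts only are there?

18

The partitions of 13 that satisfy the conditions:
13
11, 1, 1
9, 3, 1
9, 1, 1, 1, 1
7, 5, 1
7, 3, 3
7, 3, 1, 1, 1
7, 1, 1, 1, 1, 1, 1
5, 5, 3
5, 5, 1, 1, 1
5, 3, 3, 1, 1
5, 3, 1, 1, 1, 1, 1
5, 1, 1, 1, 1, 1, 1, 1, 1
3, 3, 3, 3, 1
3, 3, 3, 1, 1, 1, 1
3, 3, 1, 1, 1, 1, 1, 1, 1
3, 1, 1, 1, 1, 1, 1, 1, 1, 1, 1
1, 1, 1, 1, 1, 1, 1, 1, 1, 1, 1, 1, 1
That's 18 in total.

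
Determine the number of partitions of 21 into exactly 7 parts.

105

Direct enumeration gives 105 partitions.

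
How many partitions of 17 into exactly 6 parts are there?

There are too many to list fully; the first 12 (by largest part) are:
12 + 1 + 1 + 1 + 1 + 1
11 + 2 + 1 + 1 + 1 + 1
10 + 3 + 1 + 1 + 1 + 1
10 + 2 + 2 + 1 + 1 + 1
9 + 4 + 1 + 1 + 1 + 1
9 + 3 + 2 + 1 + 1 + 1
9 + 2 + 2 + 2 + 1 + 1
8 + 5 + 1 + 1 + 1 + 1
8 + 4 + 2 + 1 + 1 + 1
8 + 3 + 3 + 1 + 1 + 1
8 + 3 + 2 + 2 + 1 + 1
8 + 2 + 2 + 2 + 2 + 1
…and 32 more, for 44 total.

44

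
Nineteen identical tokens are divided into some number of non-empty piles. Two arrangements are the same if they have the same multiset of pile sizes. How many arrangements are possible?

Systematic enumeration (by largest part, then next-largest, …) yields 490.

490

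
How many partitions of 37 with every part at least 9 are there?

26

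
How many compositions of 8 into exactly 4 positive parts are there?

35

Place 3 bars in the 7 internal gaps of a row of 8 dots: C(7,3) = 35.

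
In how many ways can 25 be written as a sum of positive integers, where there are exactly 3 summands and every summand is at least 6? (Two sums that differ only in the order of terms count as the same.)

8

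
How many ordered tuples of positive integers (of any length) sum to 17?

Each of the 16 gaps between 17 units is either a break or not: 2^16 = 65536.

65536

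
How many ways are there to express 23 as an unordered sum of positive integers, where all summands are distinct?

104

Systematic enumeration (by largest part, then next-largest, …) yields 104.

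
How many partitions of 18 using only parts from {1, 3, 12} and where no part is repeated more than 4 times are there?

Listing the qualifying partitions of 18:
12, 3, 3
12, 3, 1, 1, 1
Counting gives 2.

2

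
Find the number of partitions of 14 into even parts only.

15

Listing the qualifying partitions of 14:
14
12, 2
10, 4
10, 2, 2
8, 6
8, 4, 2
8, 2, 2, 2
6, 6, 2
6, 4, 4
6, 4, 2, 2
6, 2, 2, 2, 2
4, 4, 4, 2
4, 4, 2, 2, 2
4, 2, 2, 2, 2, 2
2, 2, 2, 2, 2, 2, 2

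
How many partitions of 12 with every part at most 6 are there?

58

A partial list (first 12 by largest part):
6,6
6,5,1
6,4,2
6,4,1,1
6,3,3
6,3,2,1
6,3,1,1,1
6,2,2,2
6,2,2,1,1
6,2,1,1,1,1
6,1,1,1,1,1,1
5,5,2
…and 46 more, for 58 total.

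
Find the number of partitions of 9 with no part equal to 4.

Listing the qualifying partitions of 9:
9
8+1
7+2
7+1+1
6+3
6+2+1
6+1+1+1
5+3+1
5+2+2
5+2+1+1
5+1+1+1+1
3+3+3
3+3+2+1
3+3+1+1+1
3+2+2+2
3+2+2+1+1
3+2+1+1+1+1
3+1+1+1+1+1+1
2+2+2+2+1
2+2+2+1+1+1
2+2+1+1+1+1+1
2+1+1+1+1+1+1+1
1+1+1+1+1+1+1+1+1
That's 23 in total.

23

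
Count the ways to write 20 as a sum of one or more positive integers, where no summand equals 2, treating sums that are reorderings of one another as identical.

242

Direct enumeration gives 242 partitions.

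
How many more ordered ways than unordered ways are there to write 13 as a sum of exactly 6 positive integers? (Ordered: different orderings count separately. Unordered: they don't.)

Compositions: C(12,5) = 792.
Unordered (partitions into 6 parts): 14.
Difference: 792 − 14 = 778.

778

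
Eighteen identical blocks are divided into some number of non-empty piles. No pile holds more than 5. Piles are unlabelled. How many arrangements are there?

Direct enumeration gives 141 partitions.

141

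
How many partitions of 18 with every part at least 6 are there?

6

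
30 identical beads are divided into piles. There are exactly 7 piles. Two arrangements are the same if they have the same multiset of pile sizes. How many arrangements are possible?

618

Systematic enumeration (by largest part, then next-largest, …) yields 618.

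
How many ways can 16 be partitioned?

Direct enumeration gives 231 partitions.

231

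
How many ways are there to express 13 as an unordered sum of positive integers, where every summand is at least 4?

5

Enumerating:
13
9,4
8,5
7,6
5,4,4
That's 5 in total.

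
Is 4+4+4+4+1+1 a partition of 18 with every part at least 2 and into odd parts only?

No

The parts sum to 18, and the condition 'every summand is at least 2' is violated.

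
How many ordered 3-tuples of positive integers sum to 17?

120

Equivalently, choose which 2 of the 16 gaps become plus signs: C(16,2) = 120.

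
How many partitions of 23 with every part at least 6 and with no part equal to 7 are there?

8

Enumerating:
23
17 + 6
15 + 8
14 + 9
13 + 10
12 + 11
11 + 6 + 6
9 + 8 + 6
Counting gives 8.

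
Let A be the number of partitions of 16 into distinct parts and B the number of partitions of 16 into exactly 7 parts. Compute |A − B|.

Partitions of 16 into distinct parts: 32.
Partitions of 16 into exactly 7 parts: 28.
|32 − 28| = 4.

4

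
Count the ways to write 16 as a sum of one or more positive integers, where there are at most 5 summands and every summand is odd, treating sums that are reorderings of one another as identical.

13

Enumerating:
15, 1
13, 3
13, 1, 1, 1
11, 5
11, 3, 1, 1
9, 7
9, 5, 1, 1
9, 3, 3, 1
7, 7, 1, 1
7, 5, 3, 1
7, 3, 3, 3
5, 5, 5, 1
5, 5, 3, 3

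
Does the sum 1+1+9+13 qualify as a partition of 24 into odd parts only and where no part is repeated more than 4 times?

The parts sum to 24, and the condition 'every summand is odd' holds; the condition 'no summand is used more than 4 times' holds.

Yes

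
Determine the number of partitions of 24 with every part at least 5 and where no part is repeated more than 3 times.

25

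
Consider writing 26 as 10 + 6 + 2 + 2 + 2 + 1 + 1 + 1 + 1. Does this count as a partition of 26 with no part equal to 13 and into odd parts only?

No

The parts sum to 26, and the condition 'every summand is odd' is violated.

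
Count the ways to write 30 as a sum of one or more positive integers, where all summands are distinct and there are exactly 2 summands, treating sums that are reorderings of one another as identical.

14

Enumerating:
29 + 1
28 + 2
27 + 3
26 + 4
25 + 5
24 + 6
23 + 7
22 + 8
21 + 9
20 + 10
19 + 11
18 + 12
17 + 13
16 + 14
That's 14 in total.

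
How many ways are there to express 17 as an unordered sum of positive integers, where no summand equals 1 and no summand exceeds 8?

A partial list (first 12 by largest part):
8+7+2
8+6+3
8+5+4
8+5+2+2
8+4+3+2
8+3+3+3
8+3+2+2+2
7+7+3
7+6+4
7+6+2+2
7+5+5
7+5+3+2
…and 32 more, for 44 total.

44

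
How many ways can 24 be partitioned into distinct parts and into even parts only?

Listing the qualifying partitions of 24:
24
22 + 2
20 + 4
18 + 6
18 + 4 + 2
16 + 8
16 + 6 + 2
14 + 10
14 + 8 + 2
14 + 6 + 4
12 + 10 + 2
12 + 8 + 4
12 + 6 + 4 + 2
10 + 8 + 6
10 + 8 + 4 + 2

15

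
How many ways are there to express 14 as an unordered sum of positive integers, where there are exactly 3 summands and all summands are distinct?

The partitions of 14 that satisfy the conditions:
11, 2, 1
10, 3, 1
9, 4, 1
9, 3, 2
8, 5, 1
8, 4, 2
7, 6, 1
7, 5, 2
7, 4, 3
6, 5, 3

10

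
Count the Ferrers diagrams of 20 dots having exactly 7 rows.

Enumerating by decreasing first part gives 82 partitions in all.

82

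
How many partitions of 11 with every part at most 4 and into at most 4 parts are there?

The partitions of 11 that satisfy the conditions:
3,4,4
1,2,4,4
1,3,3,4
2,2,3,4
2,3,3,3

5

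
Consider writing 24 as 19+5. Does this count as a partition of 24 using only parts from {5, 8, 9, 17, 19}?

Yes

The parts sum to 24, and the condition 'each summand belongs to {5, 8, 9, 17, 19}' holds.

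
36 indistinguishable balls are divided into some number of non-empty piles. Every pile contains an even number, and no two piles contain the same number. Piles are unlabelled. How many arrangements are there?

46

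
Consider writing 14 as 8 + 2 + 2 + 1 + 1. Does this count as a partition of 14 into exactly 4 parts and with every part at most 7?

No

The parts sum to 14, and the condition 'there are exactly 4 summands' is violated.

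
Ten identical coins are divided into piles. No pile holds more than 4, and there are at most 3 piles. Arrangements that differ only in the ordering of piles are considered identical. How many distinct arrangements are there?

2

Enumerating:
2 + 4 + 4
3 + 3 + 4
That's 2 in total.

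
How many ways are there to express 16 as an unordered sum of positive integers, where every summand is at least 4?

Listing the qualifying partitions of 16:
16
12,4
11,5
10,6
9,7
8,8
8,4,4
7,5,4
6,6,4
6,5,5
4,4,4,4

11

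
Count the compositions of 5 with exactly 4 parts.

4

A composition of 5 into 4 positive parts is chosen by placing 3 dividers among the 4 gaps between 5 units: C(4,3) = 4.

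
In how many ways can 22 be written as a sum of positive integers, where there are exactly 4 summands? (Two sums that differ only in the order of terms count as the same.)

84

There are 84 such partitions.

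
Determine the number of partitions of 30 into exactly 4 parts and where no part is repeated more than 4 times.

206

Counting exhaustively, 206 partitions satisfy the conditions.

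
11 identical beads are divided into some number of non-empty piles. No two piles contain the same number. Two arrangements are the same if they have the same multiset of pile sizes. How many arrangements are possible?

12

They are:
11
1 + 10
2 + 9
3 + 8
1 + 2 + 8
4 + 7
1 + 3 + 7
5 + 6
1 + 4 + 6
2 + 3 + 6
2 + 4 + 5
1 + 2 + 3 + 5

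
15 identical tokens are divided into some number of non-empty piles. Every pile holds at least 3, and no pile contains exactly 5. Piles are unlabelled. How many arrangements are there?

Listing the qualifying partitions of 15:
15
12 + 3
11 + 4
9 + 6
9 + 3 + 3
8 + 7
8 + 4 + 3
7 + 4 + 4
6 + 6 + 3
6 + 3 + 3 + 3
4 + 4 + 4 + 3
3 + 3 + 3 + 3 + 3
That's 12 in total.

12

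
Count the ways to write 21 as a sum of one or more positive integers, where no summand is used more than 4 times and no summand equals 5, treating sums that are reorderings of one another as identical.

341

Enumerating by decreasing first part gives 341 partitions in all.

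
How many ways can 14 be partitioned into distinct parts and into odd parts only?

3

The partitions of 14 that satisfy the conditions:
13, 1
11, 3
9, 5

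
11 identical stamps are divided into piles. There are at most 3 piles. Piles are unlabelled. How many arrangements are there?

Enumerating:
11
1 + 10
2 + 9
1 + 1 + 9
3 + 8
1 + 2 + 8
4 + 7
1 + 3 + 7
2 + 2 + 7
5 + 6
1 + 4 + 6
2 + 3 + 6
1 + 5 + 5
2 + 4 + 5
3 + 3 + 5
3 + 4 + 4
Counting gives 16.

16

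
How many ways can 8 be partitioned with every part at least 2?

They are:
8
6,2
5,3
4,4
4,2,2
3,3,2
2,2,2,2

7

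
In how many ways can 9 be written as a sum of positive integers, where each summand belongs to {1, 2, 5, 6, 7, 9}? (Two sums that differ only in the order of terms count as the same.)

Enumerating:
9
7, 2
7, 1, 1
6, 2, 1
6, 1, 1, 1
5, 2, 2
5, 2, 1, 1
5, 1, 1, 1, 1
2, 2, 2, 2, 1
2, 2, 2, 1, 1, 1
2, 2, 1, 1, 1, 1, 1
2, 1, 1, 1, 1, 1, 1, 1
1, 1, 1, 1, 1, 1, 1, 1, 1
That's 13 in total.

13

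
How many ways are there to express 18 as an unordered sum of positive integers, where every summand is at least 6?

They are:
18
12 + 6
11 + 7
10 + 8
9 + 9
6 + 6 + 6

6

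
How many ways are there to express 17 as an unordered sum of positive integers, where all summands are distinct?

There are too many to list fully; the first 12 (by largest part) are:
17
1 + 16
2 + 15
3 + 14
1 + 2 + 14
4 + 13
1 + 3 + 13
5 + 12
1 + 4 + 12
2 + 3 + 12
6 + 11
1 + 5 + 11
…and 26 more, for 38 total.

38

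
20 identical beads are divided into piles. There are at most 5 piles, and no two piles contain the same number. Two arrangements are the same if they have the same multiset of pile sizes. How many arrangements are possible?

64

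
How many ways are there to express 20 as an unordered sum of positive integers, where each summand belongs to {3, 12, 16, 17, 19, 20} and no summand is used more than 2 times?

2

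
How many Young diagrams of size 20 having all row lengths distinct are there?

64

There are too many to list fully; the first 12 (by largest part) are:
20
1+19
2+18
3+17
1+2+17
4+16
1+3+16
5+15
1+4+15
2+3+15
6+14
1+5+14
…and 52 more, for 64 total.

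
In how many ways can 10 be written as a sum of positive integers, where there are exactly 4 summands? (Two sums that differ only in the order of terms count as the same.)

Enumerating:
7, 1, 1, 1
6, 2, 1, 1
5, 3, 1, 1
5, 2, 2, 1
4, 4, 1, 1
4, 3, 2, 1
4, 2, 2, 2
3, 3, 3, 1
3, 3, 2, 2
That's 9 in total.

9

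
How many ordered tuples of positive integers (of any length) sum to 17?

There are 16 gaps and each independently is a cut or not, giving 2^16 = 65536.

65536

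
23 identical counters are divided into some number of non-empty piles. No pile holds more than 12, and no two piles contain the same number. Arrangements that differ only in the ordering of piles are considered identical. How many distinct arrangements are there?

61

There are too many to list fully; the first 12 (by largest part) are:
12+11
12+10+1
12+9+2
12+8+3
12+8+2+1
12+7+4
12+7+3+1
12+6+5
12+6+4+1
12+6+3+2
12+5+4+2
12+5+3+2+1
…and 49 more, for 61 total.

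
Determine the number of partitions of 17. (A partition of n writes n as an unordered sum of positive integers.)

297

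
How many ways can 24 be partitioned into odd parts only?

Systematic enumeration (by largest part, then next-largest, …) yields 122.

122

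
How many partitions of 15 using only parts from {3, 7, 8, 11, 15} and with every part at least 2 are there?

3

Enumerating:
15
8+7
3+3+3+3+3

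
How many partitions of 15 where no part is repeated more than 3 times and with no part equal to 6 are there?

83

Counting exhaustively, 83 partitions satisfy the conditions.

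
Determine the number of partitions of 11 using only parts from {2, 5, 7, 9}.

Listing the qualifying partitions of 11:
2, 9
2, 2, 7
2, 2, 2, 5

3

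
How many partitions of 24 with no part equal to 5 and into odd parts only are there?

There are too many to list fully; the first 12 (by largest part) are:
1,23
3,21
1,1,1,21
1,1,3,19
1,1,1,1,1,19
7,17
1,3,3,17
1,1,1,1,3,17
1,1,1,1,1,1,1,17
9,15
1,1,7,15
3,3,3,15
…and 56 more, for 68 total.

68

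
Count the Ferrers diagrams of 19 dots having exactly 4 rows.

A partial list (first 12 by largest part):
16+1+1+1
15+2+1+1
14+3+1+1
14+2+2+1
13+4+1+1
13+3+2+1
13+2+2+2
12+5+1+1
12+4+2+1
12+3+3+1
12+3+2+2
11+6+1+1
…and 42 more, for 54 total.

54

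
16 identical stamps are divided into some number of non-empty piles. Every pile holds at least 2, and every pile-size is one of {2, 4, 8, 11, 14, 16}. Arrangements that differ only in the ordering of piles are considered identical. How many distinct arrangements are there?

11

The partitions of 16 that satisfy the conditions:
16
14, 2
8, 8
8, 4, 4
8, 4, 2, 2
8, 2, 2, 2, 2
4, 4, 4, 4
4, 4, 4, 2, 2
4, 4, 2, 2, 2, 2
4, 2, 2, 2, 2, 2, 2
2, 2, 2, 2, 2, 2, 2, 2
Counting gives 11.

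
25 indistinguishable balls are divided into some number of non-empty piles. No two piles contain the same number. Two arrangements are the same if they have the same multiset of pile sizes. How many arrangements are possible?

142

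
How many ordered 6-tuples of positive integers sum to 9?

Place 5 bars in the 8 internal gaps of a row of 9 dots: C(8,5) = 56.

56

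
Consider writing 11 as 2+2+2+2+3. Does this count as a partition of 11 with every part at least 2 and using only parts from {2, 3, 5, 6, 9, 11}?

Yes

The parts sum to 11, and the condition 'every summand is at least 2' holds; the condition 'each summand belongs to {2, 3, 5, 6, 9, 11}' holds.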